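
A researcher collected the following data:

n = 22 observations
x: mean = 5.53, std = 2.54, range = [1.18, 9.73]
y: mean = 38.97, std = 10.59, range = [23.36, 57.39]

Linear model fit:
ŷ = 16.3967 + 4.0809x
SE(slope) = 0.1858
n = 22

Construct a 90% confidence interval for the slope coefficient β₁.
The 90% CI for β₁ is (3.7605, 4.4013)

Confidence interval for the slope:

The 90% CI for β₁ is: β̂₁ ± t*(α/2, n-2) × SE(β̂₁)

Step 1: Find critical t-value
- Confidence level = 0.9
- Degrees of freedom = n - 2 = 22 - 2 = 20
- t*(α/2, 20) = 1.7247

Step 2: Calculate margin of error
Margin = 1.7247 × 0.1858 = 0.3204

Step 3: Construct interval
CI = 4.0809 ± 0.3204
CI = (3.7605, 4.4013)

Interpretation: intervals built this way capture the true β₁ in 90% of repeated samples; here the plausible range for the per-unit effect of x on y is 3.7605 to 4.4013.
Since 0 is outside the interval, a two-sided test at α = 0.10 would reject H₀: β₁ = 0.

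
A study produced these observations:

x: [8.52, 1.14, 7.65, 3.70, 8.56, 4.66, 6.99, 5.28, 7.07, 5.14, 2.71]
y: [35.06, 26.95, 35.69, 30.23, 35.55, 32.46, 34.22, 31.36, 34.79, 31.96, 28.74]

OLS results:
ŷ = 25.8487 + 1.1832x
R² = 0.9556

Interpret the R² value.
The model explains 95.56% of the variance in y (R² = 0.9556), leaving 4.44% unexplained; the fit is strong.

R² = 1 − SS_res/SS_tot compares the residual scatter to the total scatter of y about its mean.

Here R² = 0.9556:
- Explained: 95.56% of the variation in y
- Unexplained (residual): 100% − 95.56% = 4.44%
- Rule of thumb (below 0.3 weak; 0.3 to below 0.7 moderate; 0.7 and above strong) → strong

Note: R² says nothing about causation, and a high R² does not by itself mean the linear form is appropriate — check the residuals.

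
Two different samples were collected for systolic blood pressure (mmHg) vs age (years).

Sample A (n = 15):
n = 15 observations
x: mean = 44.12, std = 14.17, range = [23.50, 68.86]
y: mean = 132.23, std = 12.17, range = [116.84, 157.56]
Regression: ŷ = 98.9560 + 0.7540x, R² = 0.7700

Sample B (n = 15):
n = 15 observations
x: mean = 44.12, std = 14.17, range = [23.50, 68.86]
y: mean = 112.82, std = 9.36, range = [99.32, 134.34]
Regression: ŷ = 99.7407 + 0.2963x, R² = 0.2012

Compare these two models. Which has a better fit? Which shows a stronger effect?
Model A has the better fit (R² = 0.7700 vs 0.2012). Model A shows the stronger effect (|β₁| = 0.7540 vs 0.2963).

Model Comparison:

Which explains more variance? (R²)
- Model A: R² = 0.7700 → 77.00% of variance in blood pressure explained
- Model B: R² = 0.2012 → 20.12% of variance in blood pressure explained
- 0.7700 > 0.2012 → Model A has the better fit

Strength of effect — compare |β₁|:
- Model A: β₁ = 0.7540 → predicted blood pressure rises 0.7540 mmHg per additional year of age
- Model B: β₁ = 0.2963 → predicted blood pressure rises 0.2963 mmHg per additional year of age
- |0.7540| > |0.2963| → Model A shows the stronger marginal effect

Note: The two samples could reflect different populations, time periods, or measurement quality.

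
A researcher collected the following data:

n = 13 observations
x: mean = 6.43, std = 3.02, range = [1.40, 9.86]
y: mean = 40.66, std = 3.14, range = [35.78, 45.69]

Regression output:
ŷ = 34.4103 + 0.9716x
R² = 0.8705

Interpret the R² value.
About 87.05% of the variability in y is accounted for by the regression on x (R² = 0.8705) — a strong linear fit.

The coefficient of determination R² is the fraction of the total variation in y that the fitted line accounts for.

Here R² = 0.8705:
- Explained: 87.05% of the variation in y
- Unexplained (residual): 100% − 87.05% = 12.95%
- Rule of thumb (below 0.3 weak; 0.3 to below 0.7 moderate; 0.7 and above strong) → strong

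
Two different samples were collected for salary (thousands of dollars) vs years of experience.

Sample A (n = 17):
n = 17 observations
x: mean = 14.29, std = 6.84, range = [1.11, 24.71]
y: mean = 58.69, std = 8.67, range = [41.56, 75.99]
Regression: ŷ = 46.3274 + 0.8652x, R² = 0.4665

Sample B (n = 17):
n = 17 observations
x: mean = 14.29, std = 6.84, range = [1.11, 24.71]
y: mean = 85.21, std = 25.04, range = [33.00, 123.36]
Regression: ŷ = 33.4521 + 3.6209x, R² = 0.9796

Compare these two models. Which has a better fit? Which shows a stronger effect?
Model B has the better fit (R² = 0.9796 vs 0.4665). Model B shows the stronger effect (|β₁| = 3.6209 vs 0.8652).

Model Comparison:

Fit — compare R²:
- Model A: R² = 0.4665 → 46.65% of variance in salary explained
- Model B: R² = 0.9796 → 97.96% of variance in salary explained
- 0.9796 > 0.4665 → Model B has the better fit

Strength of effect — compare |β₁|:
- Model A: β₁ = 0.8652 → predicted salary rises 0.8652 thousand dollars per additional year of experience
- Model B: β₁ = 3.6209 → predicted salary rises 3.6209 thousand dollars per additional year of experience
- |0.8652| < |3.6209| → Model B shows the stronger marginal effect

Notes:
- R² measures how tightly points cluster around the line; β₁ measures how steep the line is — they answer different questions.
- A steeper slope doesn't make a better model if the scatter around the line is large.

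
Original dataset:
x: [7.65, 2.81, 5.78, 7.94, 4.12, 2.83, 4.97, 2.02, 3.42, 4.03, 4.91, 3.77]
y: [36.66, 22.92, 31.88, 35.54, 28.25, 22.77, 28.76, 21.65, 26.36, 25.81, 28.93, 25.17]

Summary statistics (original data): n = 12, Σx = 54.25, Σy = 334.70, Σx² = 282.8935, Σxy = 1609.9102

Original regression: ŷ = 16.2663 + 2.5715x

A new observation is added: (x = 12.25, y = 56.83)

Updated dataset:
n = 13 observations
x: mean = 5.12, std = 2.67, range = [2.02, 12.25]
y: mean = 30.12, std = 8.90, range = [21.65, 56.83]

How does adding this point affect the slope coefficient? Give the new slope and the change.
Adding the point moves β₁ from 2.5715 to 3.2684, i.e. it increases by 0.6969 (+27.1%).

The new point has HIGH LEVERAGE: x = 12.25 is far from the original mean x̄ = 54.25/12 ≈ 4.52 (original range [2.02, 7.94]).

Step 1: Update the sums with the new point (n goes from 12 to 13)
Σx  = 54.25 + 12.25 = 66.50
Σy  = 334.70 + 56.83 = 391.53
Σx² = 282.8935 + 12.25² = 282.8935 + 150.0625 = 432.9560
Σxy = 1609.9102 + 12.25×56.83 = 1609.9102 + 696.1675 = 2306.0777

Step 2: Recompute the slope with b₁ = (nΣxy − ΣxΣy) / (nΣx² − (Σx)²)
Numerator   = 13×2306.0777 − 66.50×391.53 = 29979.0101 − 26036.7450 = 3942.2651
Denominator = 13×432.9560 − 66.50² = 5628.4280 − 4422.2500 = 1206.1780
b₁(new) = 3942.2651 / 1206.1780 = 3.2684

(Same formula on the original sums: (12×1609.9102 − 54.25×334.70) / (12×282.8935 − 54.25²) = 1161.4474 / 451.6595 = 2.5715, matching the given fit.)

Step 3: Change in slope
Δβ₁ = 3.2684 − 2.5715 = +0.6969
Relative change = +0.6969 / 2.5715 × 100% = +27.1%
→ the slope increases when the point is added.

A high-leverage point only changes the slope if it is off the original line; here y = 56.83 is above the original trend, so the slope increases.
In practice: examine leverage (hᵢ) and Cook's distance rather than deleting it automatically; check such a point for data-entry or measurement error.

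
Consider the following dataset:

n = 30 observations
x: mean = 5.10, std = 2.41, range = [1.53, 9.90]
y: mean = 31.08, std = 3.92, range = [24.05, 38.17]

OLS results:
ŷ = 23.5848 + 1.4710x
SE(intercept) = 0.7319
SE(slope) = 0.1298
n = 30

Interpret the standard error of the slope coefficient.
SE(β̂₁) = 0.1298 is the estimated standard deviation of the slope estimate across repeated samples; relative to β̂₁ = 1.4710 that is 8.8%, a precise estimate.

SE(β̂₁) = s / √Sxx, where s is the residual standard deviation and Sxx = Σ(x − x̄)². It is the yardstick for how far β̂₁ = 1.4710 could plausibly be from the true slope.

Relative precision:
- SE / |β̂₁| = 0.1298 / 1.4710 = 8.8%
- Rule of thumb (under 20%: precise; 20% to under 50%: moderately precise; 50% or more: imprecise) → precise

Link to the t-test: t = β̂₁ / SE(β̂₁) = 1.4710 / 0.1298 = 11.3328, the statistic for H₀: β₁ = 0.

What drives SE(β̂₁): wider spread of x values → smaller SE; more residual scatter → larger SE; larger n (here n = 30) → smaller SE.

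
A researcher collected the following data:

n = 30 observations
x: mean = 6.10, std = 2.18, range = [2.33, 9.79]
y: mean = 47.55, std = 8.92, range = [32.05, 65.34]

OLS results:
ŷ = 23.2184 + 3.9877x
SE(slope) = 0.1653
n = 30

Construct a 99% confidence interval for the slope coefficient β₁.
The 99% CI for β₁ is (3.5309, 4.4445)

Confidence interval for the slope:

The 99% CI for β₁ is: β̂₁ ± t*(α/2, n-2) × SE(β̂₁)

Step 1: Find critical t-value
- Confidence level = 0.99
- Degrees of freedom = n - 2 = 30 - 2 = 28
- t*(α/2, 28) = 2.7633

Step 2: Calculate margin of error
Margin = 2.7633 × 0.1653 = 0.4568

Step 3: Construct interval
CI = 3.9877 ± 0.4568
CI = (3.5309, 4.4445)

Interpretation: We are 99% confident that the true slope β₁ lies between 3.5309 and 4.4445.
Both endpoints are positive, so the data support a genuinely positive slope at this confidence level.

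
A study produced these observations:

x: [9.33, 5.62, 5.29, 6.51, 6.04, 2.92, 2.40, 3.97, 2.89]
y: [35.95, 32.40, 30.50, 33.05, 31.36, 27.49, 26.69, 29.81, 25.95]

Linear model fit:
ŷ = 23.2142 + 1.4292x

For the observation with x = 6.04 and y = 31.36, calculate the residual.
Residual = -0.4866

The residual is the difference between the actual value and the predicted value:

Residual = y - ŷ

Step 1: Calculate predicted value
ŷ = 23.2142 + 1.4292 × 6.04
ŷ = 31.8466

Step 2: Calculate residual
Residual = 31.36 - 31.8466
Residual = -0.4866

Interpretation: the model overestimates the actual value by 0.4866 at this point (negative residual → observation lies below the fitted line).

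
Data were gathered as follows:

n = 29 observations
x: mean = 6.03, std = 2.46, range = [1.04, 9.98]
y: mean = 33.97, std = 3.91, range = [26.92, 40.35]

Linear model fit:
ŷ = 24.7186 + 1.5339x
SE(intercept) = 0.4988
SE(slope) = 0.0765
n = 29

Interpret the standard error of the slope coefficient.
SE(β̂₁) = 0.0765 is the estimated standard deviation of the slope estimate across repeated samples; relative to β̂₁ = 1.5339 that is 5.0%, a precise estimate.

SE(β̂₁) = s / √Sxx, where s is the residual standard deviation and Sxx = Σ(x − x̄)². It is the yardstick for how far β̂₁ = 1.5339 could plausibly be from the true slope.

Relative precision:
- SE / |β̂₁| = 0.0765 / 1.5339 = 5.0%
- Rule of thumb (under 20%: precise; 20% to under 50%: moderately precise; 50% or more: imprecise) → precise

Rough 95% range (±2 SE): 1.5339 ± 0.1530 → (1.3809, 1.6869).

What drives SE(β̂₁): more residual scatter → larger SE.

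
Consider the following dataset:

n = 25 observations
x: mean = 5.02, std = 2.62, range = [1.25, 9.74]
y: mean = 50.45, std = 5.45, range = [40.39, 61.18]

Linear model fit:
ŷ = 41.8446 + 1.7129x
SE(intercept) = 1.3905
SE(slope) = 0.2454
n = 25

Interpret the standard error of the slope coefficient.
SE(slope) = 0.2454 measures the uncertainty in the estimated slope. The coefficient is estimated precisely (SE/|β̂₁| = 14.3%).

What SE measures:
- The standard error quantifies the sampling variability of the coefficient estimate
- It is the estimated standard deviation of β̂₁ across hypothetical repeated samples of the same size
- Smaller SE → more precise estimate

Relative precision:
- SE / |β̂₁| = 0.2454 / 1.7129 = 14.3%
- Rule of thumb (under 20%: precise; 20% to under 50%: moderately precise; 50% or more: imprecise) → precise

Link to interval estimation: a confidence interval for β₁ is β̂₁ ± t* × 0.2454, so SE sets the half-width per unit of t*.

What drives SE(β̂₁): larger n (here n = 25) → smaller SE.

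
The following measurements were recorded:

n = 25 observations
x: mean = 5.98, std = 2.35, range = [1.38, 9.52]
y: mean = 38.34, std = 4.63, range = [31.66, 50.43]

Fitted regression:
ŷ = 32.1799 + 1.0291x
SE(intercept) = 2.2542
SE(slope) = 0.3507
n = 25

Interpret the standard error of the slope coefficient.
SE(slope) = 0.3507 measures the uncertainty in the estimated slope. The coefficient is estimated with moderate precision (SE/|β̂₁| = 34.1%).

What SE measures:
- The standard error quantifies the sampling variability of the coefficient estimate
- It is the estimated standard deviation of β̂₁ across hypothetical repeated samples of the same size
- Smaller SE → more precise estimate

Relative precision:
- SE / |β̂₁| = 0.3507 / 1.0291 = 34.1%
- Rule of thumb (under 20%: precise; 20% to under 50%: moderately precise; 50% or more: imprecise) → moderately precise

Link to interval estimation: a confidence interval for β₁ is β̂₁ ± t* × 0.3507, so SE sets the half-width per unit of t*.

What drives SE(β̂₁): wider spread of x values → smaller SE; larger n (here n = 25) → smaller SE; more residual scatter → larger SE.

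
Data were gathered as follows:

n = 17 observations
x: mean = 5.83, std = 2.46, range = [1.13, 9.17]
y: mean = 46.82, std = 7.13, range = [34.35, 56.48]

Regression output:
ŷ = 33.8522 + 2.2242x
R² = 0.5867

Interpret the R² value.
About 58.67% of the variability in y is accounted for by the regression on x (R² = 0.5867) — a moderate linear fit.

R² (coefficient of determination) measures the proportion of variance in y explained by the regression model.

Here R² = 0.5867:
- Explained: 58.67% of the variation in y
- Unexplained (residual): 100% − 58.67% = 41.33%
- Rule of thumb (below 0.3 weak; 0.3 to below 0.7 moderate; 0.7 and above strong) → moderate

Calculation: R² = 1 − (SS_res / SS_tot), where SS_res is the sum of squared residuals and SS_tot the total sum of squares.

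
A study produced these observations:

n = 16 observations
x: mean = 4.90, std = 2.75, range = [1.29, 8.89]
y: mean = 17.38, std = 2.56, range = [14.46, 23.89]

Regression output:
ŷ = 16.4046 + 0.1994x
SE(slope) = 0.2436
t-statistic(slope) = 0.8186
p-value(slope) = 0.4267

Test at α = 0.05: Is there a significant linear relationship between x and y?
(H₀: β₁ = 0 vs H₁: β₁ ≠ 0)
Fail to reject H₀: p-value = 0.4267 ≥ α = 0.05. The linear relationship is not significant at the 5% level.

Hypothesis test for the slope coefficient:

H₀: β₁ = 0 (no linear relationship)
H₁: β₁ ≠ 0 (linear relationship exists)

Test statistic: t = β̂₁ / SE(β̂₁) = 0.1994 / 0.2436 = 0.8186

p = 0.4267: how often a slope estimate this far from 0 (in SE units) would arise by chance if β₁ were truly 0.

Decision rule: reject H₀ if p-value < α.
p-value = 0.4267 ≥ α = 0.05 → fail to reject H₀.

At α = 0.05 the data do not provide convincing evidence of a nonzero slope.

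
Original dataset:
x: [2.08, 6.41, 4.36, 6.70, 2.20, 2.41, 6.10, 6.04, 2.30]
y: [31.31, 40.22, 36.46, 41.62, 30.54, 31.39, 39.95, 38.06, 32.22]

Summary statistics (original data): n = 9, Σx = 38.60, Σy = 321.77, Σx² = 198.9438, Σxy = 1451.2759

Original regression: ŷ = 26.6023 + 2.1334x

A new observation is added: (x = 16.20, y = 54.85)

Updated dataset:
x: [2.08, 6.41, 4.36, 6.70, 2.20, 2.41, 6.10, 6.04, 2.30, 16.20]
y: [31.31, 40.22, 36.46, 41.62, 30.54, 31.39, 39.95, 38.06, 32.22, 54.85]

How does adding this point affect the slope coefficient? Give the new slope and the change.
New slope β₁ = 1.7132 versus 2.1334 before: a change of -0.4202 (-19.7%).

x = 16.20 lies well outside the original x-range [2.08, 6.70] (x̄ ≈ 4.29), so this observation has high leverage and can move the slope substantially.

Step 1: Update the sums with the new point (n goes from 9 to 10)
Σx  = 38.60 + 16.20 = 54.80
Σy  = 321.77 + 54.85 = 376.62
Σx² = 198.9438 + 16.20² = 198.9438 + 262.4400 = 461.3838
Σxy = 1451.2759 + 16.20×54.85 = 1451.2759 + 888.5700 = 2339.8459

Step 2: Recompute the slope with b₁ = (nΣxy − ΣxΣy) / (nΣx² − (Σx)²)
Numerator   = 10×2339.8459 − 54.80×376.62 = 23398.4590 − 20638.7760 = 2759.6830
Denominator = 10×461.3838 − 54.80² = 4613.8380 − 3003.0400 = 1610.7980
b₁(new) = 2759.6830 / 1610.7980 = 1.7132

(Same formula on the original sums: (9×1451.2759 − 38.60×321.77) / (9×198.9438 − 38.60²) = 641.1611 / 300.5342 = 2.1334, matching the given fit.)

Step 3: Change in slope
Δβ₁ = 1.7132 − 2.1334 = -0.4202
Relative change = -0.4202 / 2.1334 × 100% = -19.7%
→ the slope decreases when the point is added.

Because the point sits below the extension of the original line at a high-leverage x, it tilts the fit down.
In practice: check such a point for data-entry or measurement error.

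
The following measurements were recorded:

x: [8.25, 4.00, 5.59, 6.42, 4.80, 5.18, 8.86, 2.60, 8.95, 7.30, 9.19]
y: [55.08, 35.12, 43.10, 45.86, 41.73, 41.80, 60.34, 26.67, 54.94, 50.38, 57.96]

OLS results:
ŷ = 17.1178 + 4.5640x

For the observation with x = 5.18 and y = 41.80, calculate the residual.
Residual = 1.0407

The residual is the difference between the actual value and the predicted value:

Residual = y - ŷ

Step 1: Calculate predicted value
ŷ = 17.1178 + 4.5640 × 5.18
ŷ = 40.7593

Step 2: Calculate residual
Residual = 41.80 - 40.7593
Residual = 1.0407

Sign check: y > ŷ, so the point is above the line and the fit underestimates here.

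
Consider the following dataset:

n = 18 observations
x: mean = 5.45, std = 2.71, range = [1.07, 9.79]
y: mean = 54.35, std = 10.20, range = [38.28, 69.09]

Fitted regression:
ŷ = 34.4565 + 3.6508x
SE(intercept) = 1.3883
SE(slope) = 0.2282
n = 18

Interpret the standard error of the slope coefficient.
The slope 3.6508 is pinned down to within about ±0.2282 (one SE) by these data — relative uncertainty 6.3%, i.e. precise.

SE(β̂₁) = 0.2282 says: if we drew many samples of n = 18 from the same population and refit each time, the fitted slopes would scatter with a standard deviation of roughly 0.2282 around the true β₁.

Relative precision:
- SE / |β̂₁| = 0.2282 / 3.6508 = 6.3%
- Rule of thumb (under 20%: precise; 20% to under 50%: moderately precise; 50% or more: imprecise) → precise

Link to interval estimation: a confidence interval for β₁ is β̂₁ ± t* × 0.2282, so SE sets the half-width per unit of t*.

What drives SE(β̂₁): more residual scatter → larger SE; larger n (here n = 18) → smaller SE; wider spread of x values → smaller SE.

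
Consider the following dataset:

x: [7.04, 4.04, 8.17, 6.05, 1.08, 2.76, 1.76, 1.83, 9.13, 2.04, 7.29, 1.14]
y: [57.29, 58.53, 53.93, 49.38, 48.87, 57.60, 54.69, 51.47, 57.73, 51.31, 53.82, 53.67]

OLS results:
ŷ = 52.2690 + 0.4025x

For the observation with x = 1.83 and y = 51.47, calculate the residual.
Residual = -1.5356

The residual is the difference between the actual value and the predicted value:

Residual = y - ŷ

Step 1: Calculate predicted value
ŷ = 52.2690 + 0.4025 × 1.83
ŷ = 53.0056

Step 2: Calculate residual
Residual = 51.47 - 53.0056
Residual = -1.5356

The residual is negative, so the observed y = 51.47 sits below the regression line (the line overestimates it by 1.5356).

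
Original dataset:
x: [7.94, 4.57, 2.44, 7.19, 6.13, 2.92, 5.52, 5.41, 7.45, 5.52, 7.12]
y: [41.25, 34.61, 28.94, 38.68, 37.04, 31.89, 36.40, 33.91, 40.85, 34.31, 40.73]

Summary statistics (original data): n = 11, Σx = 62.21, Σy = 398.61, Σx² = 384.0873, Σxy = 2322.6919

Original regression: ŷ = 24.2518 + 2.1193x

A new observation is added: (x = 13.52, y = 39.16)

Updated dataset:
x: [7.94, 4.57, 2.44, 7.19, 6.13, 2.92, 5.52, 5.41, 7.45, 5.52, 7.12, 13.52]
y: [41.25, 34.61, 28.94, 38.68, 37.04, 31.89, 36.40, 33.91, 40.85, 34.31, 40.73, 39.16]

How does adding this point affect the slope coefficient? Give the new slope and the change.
New slope β₁ = 1.0054 versus 2.1193 before: a change of -1.1139 (-52.6%).

x = 13.52 lies well outside the original x-range [2.44, 7.94] (x̄ ≈ 5.66), so this observation has high leverage and can move the slope substantially.

Step 1: Update the sums with the new point (n goes from 11 to 12)
Σx  = 62.21 + 13.52 = 75.73
Σy  = 398.61 + 39.16 = 437.77
Σx² = 384.0873 + 13.52² = 384.0873 + 182.7904 = 566.8777
Σxy = 2322.6919 + 13.52×39.16 = 2322.6919 + 529.4432 = 2852.1351

Step 2: Recompute the slope with b₁ = (nΣxy − ΣxΣy) / (nΣx² − (Σx)²)
Numerator   = 12×2852.1351 − 75.73×437.77 = 34225.6212 − 33152.3221 = 1073.2991
Denominator = 12×566.8777 − 75.73² = 6802.5324 − 5735.0329 = 1067.4995
b₁(new) = 1073.2991 / 1067.4995 = 1.0054

(Same formula on the original sums: (11×2322.6919 − 62.21×398.61) / (11×384.0873 − 62.21²) = 752.0828 / 354.8762 = 2.1193, matching the given fit.)

Step 3: Change in slope
Δβ₁ = 1.0054 − 2.1193 = -1.1139
Relative change = -1.1139 / 2.1193 × 100% = -52.6%
→ the slope decreases when the point is added.

Because the point sits below the extension of the original line at a high-leverage x, it tilts the fit down.
In practice: refit with and without it and report both if conclusions differ.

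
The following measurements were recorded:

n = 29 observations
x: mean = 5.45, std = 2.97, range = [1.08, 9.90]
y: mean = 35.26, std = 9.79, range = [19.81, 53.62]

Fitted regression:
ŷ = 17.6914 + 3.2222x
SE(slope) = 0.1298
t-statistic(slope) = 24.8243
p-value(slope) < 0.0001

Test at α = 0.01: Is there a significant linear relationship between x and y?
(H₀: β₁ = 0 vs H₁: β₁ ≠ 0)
p-value < 0.0001 < α = 0.01, so we reject H₀. The relationship is significant.

Hypothesis test for the slope coefficient:

H₀: β₁ = 0 (no linear relationship)
H₁: β₁ ≠ 0 (linear relationship exists)

Test statistic: t = β̂₁ / SE(β̂₁) = 3.2222 / 0.1298 = 24.8243

p < 0.0001: how often a slope estimate this far from 0 (in SE units) would arise by chance if β₁ were truly 0.

Decision rule: reject H₀ if p-value < α.
p-value < 0.0001 < α = 0.01 → reject H₀.

At α = 0.01 the data do provide convincing evidence of a nonzero slope.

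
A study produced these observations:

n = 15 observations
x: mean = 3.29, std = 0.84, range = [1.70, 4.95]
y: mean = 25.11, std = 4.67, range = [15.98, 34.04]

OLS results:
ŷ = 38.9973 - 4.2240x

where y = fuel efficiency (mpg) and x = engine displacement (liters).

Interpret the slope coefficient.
On average, fuel efficiency is about 4.2240 mpg lower for every extra liter of engine displacement.

β₁ = -4.2240 is the change in predicted fuel efficiency (mpg) per additional liter of engine displacement.

Interpretation:
- Engine displacement up by 1 liter → predicted fuel efficiency decreases by 4.2240 mpg
- This is a linear approximation: the same per-unit change is assumed across the whole observed x range

The intercept β₀ = 38.9973 is the predicted fuel efficiency when engine displacement = 0; since the smallest observed x is 1.70, this is an extrapolation and mainly anchors the line.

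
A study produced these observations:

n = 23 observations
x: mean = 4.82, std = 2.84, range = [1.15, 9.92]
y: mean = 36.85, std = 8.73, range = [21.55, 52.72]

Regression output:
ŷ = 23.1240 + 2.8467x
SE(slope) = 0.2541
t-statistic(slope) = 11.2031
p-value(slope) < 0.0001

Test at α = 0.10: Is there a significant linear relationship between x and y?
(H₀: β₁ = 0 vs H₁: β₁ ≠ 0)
Since p-value < 0.0001 < α = 0.10, reject H₀ — the slope is significantly different from 0.

Hypothesis test for the slope coefficient:

H₀: β₁ = 0 (no linear relationship)
H₁: β₁ ≠ 0 (linear relationship exists)

Test statistic: t = β̂₁ / SE(β̂₁) = 2.8467 / 0.2541 = 11.2031

With df = 21, the two-sided p-value for |t| = 11.2031 is <0.0001.

Decision rule: reject H₀ if p-value < α.
p-value < 0.0001 < α = 0.10 → reject H₀.

There is sufficient evidence at the 10% significance level to conclude that a linear relationship exists between x and y.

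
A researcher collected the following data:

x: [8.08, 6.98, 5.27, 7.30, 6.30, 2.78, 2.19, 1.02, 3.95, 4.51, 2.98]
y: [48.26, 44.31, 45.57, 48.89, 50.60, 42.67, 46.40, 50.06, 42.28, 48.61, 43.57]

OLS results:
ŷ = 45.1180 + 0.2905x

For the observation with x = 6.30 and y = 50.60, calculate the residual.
Residual = 3.6518

The residual is the difference between the actual value and the predicted value:

Residual = y - ŷ

Step 1: Calculate predicted value
ŷ = 45.1180 + 0.2905 × 6.30
ŷ = 46.9482

Step 2: Calculate residual
Residual = 50.60 - 46.9482
Residual = 3.6518

Sign check: y > ŷ, so the point is above the line and the fit underestimates here.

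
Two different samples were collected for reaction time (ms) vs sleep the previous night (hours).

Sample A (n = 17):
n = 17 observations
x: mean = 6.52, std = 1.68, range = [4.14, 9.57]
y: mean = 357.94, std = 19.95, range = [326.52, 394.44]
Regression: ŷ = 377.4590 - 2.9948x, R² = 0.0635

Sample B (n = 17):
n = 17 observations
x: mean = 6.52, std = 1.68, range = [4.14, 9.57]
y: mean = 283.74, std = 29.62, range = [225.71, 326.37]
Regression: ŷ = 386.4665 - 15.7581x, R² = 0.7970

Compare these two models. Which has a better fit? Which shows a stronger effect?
Model B has the better fit (R² = 0.7970 vs 0.0635). Model B shows the stronger effect (|β₁| = 15.7581 vs 2.9948).

Model Comparison:

Goodness of fit (R²):
- Model A: R² = 0.0635 → 6.35% of variance in reaction time explained
- Model B: R² = 0.7970 → 79.70% of variance in reaction time explained
- 0.7970 > 0.0635 → Model B has the better fit

Which has the larger per-hour effect? (|β₁|)
- Model A: β₁ = -2.9948 → predicted reaction time falls 2.9948 ms per additional hour of sleep
- Model B: β₁ = -15.7581 → predicted reaction time falls 15.7581 ms per additional hour of sleep
- |-2.9948| < |-15.7581| → Model B shows the stronger marginal effect

Note: The two samples could reflect different populations, time periods, or measurement quality.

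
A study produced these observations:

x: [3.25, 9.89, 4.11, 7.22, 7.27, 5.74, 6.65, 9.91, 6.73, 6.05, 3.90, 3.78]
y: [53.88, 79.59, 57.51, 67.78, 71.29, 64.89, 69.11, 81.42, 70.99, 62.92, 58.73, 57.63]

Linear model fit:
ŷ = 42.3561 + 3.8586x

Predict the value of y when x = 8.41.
ŷ = 74.8069

Plug x = 8.41 into the fitted line:

ŷ = 42.3561 + 3.8586 × 8.41
ŷ = 42.3561 + 32.4508
ŷ = 74.8069

This is a point prediction; actual observations scatter around it by roughly the residual standard deviation.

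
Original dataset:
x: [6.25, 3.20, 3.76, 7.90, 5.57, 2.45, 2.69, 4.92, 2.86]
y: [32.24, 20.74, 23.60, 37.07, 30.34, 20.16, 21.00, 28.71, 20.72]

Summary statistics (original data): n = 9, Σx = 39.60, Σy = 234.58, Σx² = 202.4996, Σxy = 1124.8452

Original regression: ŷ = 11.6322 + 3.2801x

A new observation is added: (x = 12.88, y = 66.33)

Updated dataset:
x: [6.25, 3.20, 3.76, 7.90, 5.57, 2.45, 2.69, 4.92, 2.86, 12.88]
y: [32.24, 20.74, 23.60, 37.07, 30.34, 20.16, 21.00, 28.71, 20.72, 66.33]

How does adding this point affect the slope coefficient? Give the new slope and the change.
Adding the point moves β₁ from 3.2801 to 4.3020, i.e. it increases by 1.0219 (+31.2%).

The new point has HIGH LEVERAGE: x = 12.88 is far from the original mean x̄ = 39.60/9 ≈ 4.40 (original range [2.45, 7.90]).

Step 1: Update the sums with the new point (n goes from 9 to 10)
Σx  = 39.60 + 12.88 = 52.48
Σy  = 234.58 + 66.33 = 300.91
Σx² = 202.4996 + 12.88² = 202.4996 + 165.8944 = 368.3940
Σxy = 1124.8452 + 12.88×66.33 = 1124.8452 + 854.3304 = 1979.1756

Step 2: Recompute the slope with b₁ = (nΣxy − ΣxΣy) / (nΣx² − (Σx)²)
Numerator   = 10×1979.1756 − 52.48×300.91 = 19791.7560 − 15791.7568 = 3999.9992
Denominator = 10×368.3940 − 52.48² = 3683.9400 − 2754.1504 = 929.7896
b₁(new) = 3999.9992 / 929.7896 = 4.3020

(Same formula on the original sums: (9×1124.8452 − 39.60×234.58) / (9×202.4996 − 39.60²) = 834.2388 / 254.3364 = 3.2801, matching the given fit.)

Step 3: Change in slope
Δβ₁ = 4.3020 − 3.2801 = +1.0219
Relative change = +1.0219 / 3.2801 × 100% = +31.2%
→ the slope increases when the point is added.

Because the point sits above the extension of the original line at a high-leverage x, it tilts the fit up.
In practice: refit with and without it and report both if conclusions differ; check such a point for data-entry or measurement error.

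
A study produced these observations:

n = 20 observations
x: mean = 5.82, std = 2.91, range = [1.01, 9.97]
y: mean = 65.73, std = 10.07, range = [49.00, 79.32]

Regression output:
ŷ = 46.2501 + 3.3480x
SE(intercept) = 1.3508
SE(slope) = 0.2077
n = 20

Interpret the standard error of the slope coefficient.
The slope 3.3480 is pinned down to within about ±0.2077 (one SE) by these data — relative uncertainty 6.2%, i.e. precise.

What SE measures:
- The standard error quantifies the sampling variability of the coefficient estimate
- It is the estimated standard deviation of β̂₁ across hypothetical repeated samples of the same size
- Smaller SE → more precise estimate

Relative precision:
- SE / |β̂₁| = 0.2077 / 3.3480 = 6.2%
- Rule of thumb (under 20%: precise; 20% to under 50%: moderately precise; 50% or more: imprecise) → precise

Link to interval estimation: a confidence interval for β₁ is β̂₁ ± t* × 0.2077, so SE sets the half-width per unit of t*.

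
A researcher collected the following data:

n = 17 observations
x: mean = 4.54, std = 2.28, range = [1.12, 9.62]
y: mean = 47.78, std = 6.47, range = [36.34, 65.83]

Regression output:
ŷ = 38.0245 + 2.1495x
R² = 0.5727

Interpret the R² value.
The model explains 57.27% of the variance in y (R² = 0.5727), leaving 42.73% unexplained; the fit is moderate.

R² (coefficient of determination) measures the proportion of variance in y explained by the regression model.

Here R² = 0.5727:
- Explained: 57.27% of the variation in y
- Unexplained (residual): 100% − 57.27% = 42.73%
- Rule of thumb (below 0.3 weak; 0.3 to below 0.7 moderate; 0.7 and above strong) → moderate

Note: R² says nothing about causation, and a high R² does not by itself mean the linear form is appropriate — check the residuals.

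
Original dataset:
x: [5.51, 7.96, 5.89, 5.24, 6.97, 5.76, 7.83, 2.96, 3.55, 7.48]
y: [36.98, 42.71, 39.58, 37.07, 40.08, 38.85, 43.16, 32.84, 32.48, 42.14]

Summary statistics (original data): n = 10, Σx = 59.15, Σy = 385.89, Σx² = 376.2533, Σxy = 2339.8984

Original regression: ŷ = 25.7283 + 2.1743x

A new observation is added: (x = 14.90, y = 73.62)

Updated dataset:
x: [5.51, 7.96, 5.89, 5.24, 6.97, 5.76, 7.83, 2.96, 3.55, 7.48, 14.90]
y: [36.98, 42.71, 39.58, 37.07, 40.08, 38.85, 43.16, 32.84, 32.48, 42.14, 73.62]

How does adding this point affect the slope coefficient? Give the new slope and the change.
Adding the point moves β₁ from 2.1743 to 3.4428, i.e. it increases by 1.2685 (+58.3%).

The new point has HIGH LEVERAGE: x = 14.90 is far from the original mean x̄ = 59.15/10 ≈ 5.92 (original range [2.96, 7.96]).

Step 1: Update the sums with the new point (n goes from 10 to 11)
Σx  = 59.15 + 14.90 = 74.05
Σy  = 385.89 + 73.62 = 459.51
Σx² = 376.2533 + 14.90² = 376.2533 + 222.0100 = 598.2633
Σxy = 2339.8984 + 14.90×73.62 = 2339.8984 + 1096.9380 = 3436.8364

Step 2: Recompute the slope with b₁ = (nΣxy − ΣxΣy) / (nΣx² − (Σx)²)
Numerator   = 11×3436.8364 − 74.05×459.51 = 37805.2004 − 34026.7155 = 3778.4849
Denominator = 11×598.2633 − 74.05² = 6580.8963 − 5483.4025 = 1097.4938
b₁(new) = 3778.4849 / 1097.4938 = 3.4428

(Same formula on the original sums: (10×2339.8984 − 59.15×385.89) / (10×376.2533 − 59.15²) = 573.5905 / 263.8105 = 2.1743, matching the given fit.)

Step 3: Change in slope
Δβ₁ = 3.4428 − 2.1743 = +1.2685
Relative change = +1.2685 / 2.1743 × 100% = +58.3%
→ the slope increases when the point is added.

Because the point sits above the extension of the original line at a high-leverage x, it tilts the fit up.
In practice: examine leverage (hᵢ) and Cook's distance rather than deleting it automatically; refit with and without it and report both if conclusions differ.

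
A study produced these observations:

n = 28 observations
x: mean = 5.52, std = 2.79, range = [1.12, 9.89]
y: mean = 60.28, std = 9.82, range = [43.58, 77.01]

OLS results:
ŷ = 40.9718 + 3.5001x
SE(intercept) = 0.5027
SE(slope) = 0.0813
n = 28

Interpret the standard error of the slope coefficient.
The slope 3.5001 is pinned down to within about ±0.0813 (one SE) by these data — relative uncertainty 2.3%, i.e. precise.

SE(β̂₁) = s / √Sxx, where s is the residual standard deviation and Sxx = Σ(x − x̄)². It is the yardstick for how far β̂₁ = 3.5001 could plausibly be from the true slope.

Relative precision:
- SE / |β̂₁| = 0.0813 / 3.5001 = 2.3%
- Rule of thumb (under 20%: precise; 20% to under 50%: moderately precise; 50% or more: imprecise) → precise

Rough 95% range (±2 SE): 3.5001 ± 0.1626 → (3.3375, 3.6627).

What drives SE(β̂₁): more residual scatter → larger SE.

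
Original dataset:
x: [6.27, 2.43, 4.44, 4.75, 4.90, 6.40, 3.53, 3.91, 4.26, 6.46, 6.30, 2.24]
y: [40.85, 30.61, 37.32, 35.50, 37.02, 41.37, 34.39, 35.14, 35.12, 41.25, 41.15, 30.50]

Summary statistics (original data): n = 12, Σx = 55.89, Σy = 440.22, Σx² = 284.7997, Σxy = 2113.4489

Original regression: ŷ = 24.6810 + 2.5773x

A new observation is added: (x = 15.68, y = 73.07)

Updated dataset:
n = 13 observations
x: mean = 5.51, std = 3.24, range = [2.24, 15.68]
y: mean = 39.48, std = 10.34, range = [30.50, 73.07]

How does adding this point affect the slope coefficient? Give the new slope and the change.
The slope changes from 2.5773 to 3.1713 (change of +0.5940, or +23.0%).

x = 15.68 lies well outside the original x-range [2.24, 6.46] (x̄ ≈ 4.66), so this observation has high leverage and can move the slope substantially.

Step 1: Update the sums with the new point (n goes from 12 to 13)
Σx  = 55.89 + 15.68 = 71.57
Σy  = 440.22 + 73.07 = 513.29
Σx² = 284.7997 + 15.68² = 284.7997 + 245.8624 = 530.6621
Σxy = 2113.4489 + 15.68×73.07 = 2113.4489 + 1145.7376 = 3259.1865

Step 2: Recompute the slope with b₁ = (nΣxy − ΣxΣy) / (nΣx² − (Σx)²)
Numerator   = 13×3259.1865 − 71.57×513.29 = 42369.4245 − 36736.1653 = 5633.2592
Denominator = 13×530.6621 − 71.57² = 6898.6073 − 5122.2649 = 1776.3424
b₁(new) = 5633.2592 / 1776.3424 = 3.1713

(Same formula on the original sums: (12×2113.4489 − 55.89×440.22) / (12×284.7997 − 55.89²) = 757.4910 / 293.9043 = 2.5773, matching the given fit.)

Step 3: Change in slope
Δβ₁ = 3.1713 − 2.5773 = +0.5940
Relative change = +0.5940 / 2.5773 × 100% = +23.0%
→ the slope increases when the point is added.

Because the point sits above the extension of the original line at a high-leverage x, it tilts the fit up.
In practice: check such a point for data-entry or measurement error; examine leverage (hᵢ) and Cook's distance rather than deleting it automatically.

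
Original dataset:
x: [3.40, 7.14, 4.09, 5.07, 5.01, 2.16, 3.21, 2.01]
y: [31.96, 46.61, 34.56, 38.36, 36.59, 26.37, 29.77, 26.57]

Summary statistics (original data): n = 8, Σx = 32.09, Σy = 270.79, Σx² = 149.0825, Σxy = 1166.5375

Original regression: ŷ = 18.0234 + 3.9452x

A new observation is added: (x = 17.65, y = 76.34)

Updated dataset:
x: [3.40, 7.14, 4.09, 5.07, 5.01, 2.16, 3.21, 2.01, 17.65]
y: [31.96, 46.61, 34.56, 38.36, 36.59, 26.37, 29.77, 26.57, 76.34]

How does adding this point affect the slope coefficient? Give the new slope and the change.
The slope changes from 3.9452 to 3.2065 (change of -0.7387, or -18.7%).

The new point has HIGH LEVERAGE: x = 17.65 is far from the original mean x̄ = 32.09/8 ≈ 4.01 (original range [2.01, 7.14]).

Step 1: Update the sums with the new point (n goes from 8 to 9)
Σx  = 32.09 + 17.65 = 49.74
Σy  = 270.79 + 76.34 = 347.13
Σx² = 149.0825 + 17.65² = 149.0825 + 311.5225 = 460.6050
Σxy = 1166.5375 + 17.65×76.34 = 1166.5375 + 1347.4010 = 2513.9385

Step 2: Recompute the slope with b₁ = (nΣxy − ΣxΣy) / (nΣx² − (Σx)²)
Numerator   = 9×2513.9385 − 49.74×347.13 = 22625.4465 − 17266.2462 = 5359.2003
Denominator = 9×460.6050 − 49.74² = 4145.4450 − 2474.0676 = 1671.3774
b₁(new) = 5359.2003 / 1671.3774 = 3.2065

(Same formula on the original sums: (8×1166.5375 − 32.09×270.79) / (8×149.0825 − 32.09²) = 642.6489 / 162.8919 = 3.9452, matching the given fit.)

Step 3: Change in slope
Δβ₁ = 3.2065 − 3.9452 = -0.7387
Relative change = -0.7387 / 3.9452 × 100% = -18.7%
→ the slope decreases when the point is added.

A high-leverage point only changes the slope if it is off the original line; here y = 76.34 is below the original trend, so the slope decreases.
In practice: check such a point for data-entry or measurement error; refit with and without it and report both if conclusions differ.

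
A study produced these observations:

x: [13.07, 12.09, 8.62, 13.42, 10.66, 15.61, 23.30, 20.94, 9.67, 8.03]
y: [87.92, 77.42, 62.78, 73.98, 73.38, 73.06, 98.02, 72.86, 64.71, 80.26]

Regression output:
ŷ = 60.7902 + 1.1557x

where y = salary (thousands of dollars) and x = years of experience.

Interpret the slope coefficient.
An increase of one year in experience is associated with a 1.1557 thousand dollars increase in predicted salary.

The slope coefficient β₁ = 1.1557 represents the marginal effect of experience on salary.

Interpretation:
- Experience up by 1 year → predicted salary increases by 1.1557 thousand dollars
- The effect is assumed constant over the observed range of x (linearity)

The intercept β₀ = 60.7902 is the predicted salary when experience = 0; since the smallest observed x is 8.03, this is an extrapolation and mainly anchors the line.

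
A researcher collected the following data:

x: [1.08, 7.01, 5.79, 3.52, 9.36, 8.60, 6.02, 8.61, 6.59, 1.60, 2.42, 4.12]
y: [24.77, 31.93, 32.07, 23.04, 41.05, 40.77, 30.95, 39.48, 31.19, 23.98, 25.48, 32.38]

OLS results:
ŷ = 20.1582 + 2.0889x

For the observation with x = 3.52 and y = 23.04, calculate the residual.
Residual = -4.4711

The residual is the difference between the actual value and the predicted value:

Residual = y - ŷ

Step 1: Calculate predicted value
ŷ = 20.1582 + 2.0889 × 3.52
ŷ = 27.5111

Step 2: Calculate residual
Residual = 23.04 - 27.5111
Residual = -4.4711

Sign check: y < ŷ, so the point is below the line and the fit overestimates here.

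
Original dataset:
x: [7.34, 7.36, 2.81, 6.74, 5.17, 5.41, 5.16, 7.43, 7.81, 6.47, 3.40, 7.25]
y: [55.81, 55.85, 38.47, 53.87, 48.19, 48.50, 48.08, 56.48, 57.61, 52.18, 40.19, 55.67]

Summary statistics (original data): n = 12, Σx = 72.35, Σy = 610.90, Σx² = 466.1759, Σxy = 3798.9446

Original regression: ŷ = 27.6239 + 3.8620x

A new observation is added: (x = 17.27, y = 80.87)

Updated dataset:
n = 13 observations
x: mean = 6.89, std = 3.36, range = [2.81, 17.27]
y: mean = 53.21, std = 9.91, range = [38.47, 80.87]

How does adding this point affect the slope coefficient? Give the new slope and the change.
The slope changes from 3.8620 to 2.9100 (change of -0.9520, or -24.7%).

The new point has HIGH LEVERAGE: x = 17.27 is far from the original mean x̄ = 72.35/12 ≈ 6.03 (original range [2.81, 7.81]).

Step 1: Update the sums with the new point (n goes from 12 to 13)
Σx  = 72.35 + 17.27 = 89.62
Σy  = 610.90 + 80.87 = 691.77
Σx² = 466.1759 + 17.27² = 466.1759 + 298.2529 = 764.4288
Σxy = 3798.9446 + 17.27×80.87 = 3798.9446 + 1396.6249 = 5195.5695

Step 2: Recompute the slope with b₁ = (nΣxy − ΣxΣy) / (nΣx² − (Σx)²)
Numerator   = 13×5195.5695 − 89.62×691.77 = 67542.4035 − 61996.4274 = 5545.9761
Denominator = 13×764.4288 − 89.62² = 9937.5744 − 8031.7444 = 1905.8300
b₁(new) = 5545.9761 / 1905.8300 = 2.9100

(Same formula on the original sums: (12×3798.9446 − 72.35×610.90) / (12×466.1759 − 72.35²) = 1388.7202 / 359.5883 = 3.8620, matching the given fit.)

Step 3: Change in slope
Δβ₁ = 2.9100 − 3.8620 = -0.9520
Relative change = -0.9520 / 3.8620 × 100% = -24.7%
→ the slope decreases when the point is added.

Because the point sits below the extension of the original line at a high-leverage x, it tilts the fit down.
In practice: examine leverage (hᵢ) and Cook's distance rather than deleting it automatically.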